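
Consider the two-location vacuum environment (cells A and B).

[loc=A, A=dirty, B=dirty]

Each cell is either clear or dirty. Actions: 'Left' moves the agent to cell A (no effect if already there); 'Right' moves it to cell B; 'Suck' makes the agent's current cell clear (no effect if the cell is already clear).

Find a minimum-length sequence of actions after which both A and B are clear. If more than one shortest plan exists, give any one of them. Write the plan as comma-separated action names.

Suck (#1): in A — A clear, B dirty
Right (#2): in B — A clear, B dirty
Suck (#3): in B — A clear, B clear
min 3: Suck A + move + Suck B

Suck, Right, Suck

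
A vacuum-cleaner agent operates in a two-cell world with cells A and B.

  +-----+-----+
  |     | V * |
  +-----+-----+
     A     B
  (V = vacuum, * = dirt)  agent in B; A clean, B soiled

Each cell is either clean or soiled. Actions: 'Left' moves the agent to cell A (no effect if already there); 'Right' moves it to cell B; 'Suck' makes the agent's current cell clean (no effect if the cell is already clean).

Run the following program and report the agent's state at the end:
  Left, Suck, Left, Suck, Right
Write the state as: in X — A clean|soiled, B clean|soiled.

Left (#1): in A — A clean, B soiled
Suck (#2): in A — A clean, B soiled
Left (#3): in A — A clean, B soiled
Suck (#4): in A — A clean, B soiled
Right (#5): in B — A clean, B soiled

in B — A clean, B soiled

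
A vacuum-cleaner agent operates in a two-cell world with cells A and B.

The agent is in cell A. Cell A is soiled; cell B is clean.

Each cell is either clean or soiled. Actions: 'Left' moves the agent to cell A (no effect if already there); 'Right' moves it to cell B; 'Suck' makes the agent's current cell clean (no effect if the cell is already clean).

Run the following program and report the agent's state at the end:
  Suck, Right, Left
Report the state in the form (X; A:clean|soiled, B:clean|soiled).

Suck (#1): (A; A:clean, B:clean)
Right (#2): (B; A:clean, B:clean)
Left (#3): (A; A:clean, B:clean)

(A; A:clean, B:clean)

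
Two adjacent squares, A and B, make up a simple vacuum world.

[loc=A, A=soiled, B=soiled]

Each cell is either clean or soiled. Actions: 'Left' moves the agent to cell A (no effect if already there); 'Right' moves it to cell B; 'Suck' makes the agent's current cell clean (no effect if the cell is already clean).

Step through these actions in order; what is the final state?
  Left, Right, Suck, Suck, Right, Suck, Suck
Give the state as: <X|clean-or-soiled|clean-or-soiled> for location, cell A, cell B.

<B|soiled|clean>

t=1 Left ⇒ <A|soiled|soiled>
t=2 Right ⇒ <B|soiled|soiled>
t=3 Suck ⇒ <B|soiled|clean>
t=4 Suck ⇒ <B|soiled|clean>
t=5 Right ⇒ <B|soiled|clean>
t=6 Suck ⇒ <B|soiled|clean>
t=7 Suck ⇒ <B|soiled|clean>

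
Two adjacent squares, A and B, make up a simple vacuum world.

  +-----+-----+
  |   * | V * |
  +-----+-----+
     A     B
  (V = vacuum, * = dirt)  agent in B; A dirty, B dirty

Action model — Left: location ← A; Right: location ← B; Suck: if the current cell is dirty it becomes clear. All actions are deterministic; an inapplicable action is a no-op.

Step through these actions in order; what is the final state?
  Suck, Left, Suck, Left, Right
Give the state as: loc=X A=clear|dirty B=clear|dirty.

loc=B A=clear B=clear

1. Suck → loc=B A=dirty B=clear
2. Left → loc=A A=dirty B=clear
3. Suck → loc=A A=clear B=clear
4. Left → loc=A A=clear B=clear
5. Right → loc=B A=clear B=clear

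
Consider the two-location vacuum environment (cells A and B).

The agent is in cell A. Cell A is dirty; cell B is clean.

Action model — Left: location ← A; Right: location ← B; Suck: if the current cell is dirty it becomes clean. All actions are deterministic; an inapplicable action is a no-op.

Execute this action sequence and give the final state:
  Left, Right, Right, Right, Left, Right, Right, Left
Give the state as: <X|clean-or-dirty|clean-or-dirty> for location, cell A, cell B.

<A|dirty|clean>

[1] after Left: <A|dirty|clean>
[2] after Right: <B|dirty|clean>
[3] after Right: <B|dirty|clean>
[4] after Right: <B|dirty|clean>
[5] after Left: <A|dirty|clean>
[6] after Right: <B|dirty|clean>
[7] after Right: <B|dirty|clean>
[8] after Left: <A|dirty|clean>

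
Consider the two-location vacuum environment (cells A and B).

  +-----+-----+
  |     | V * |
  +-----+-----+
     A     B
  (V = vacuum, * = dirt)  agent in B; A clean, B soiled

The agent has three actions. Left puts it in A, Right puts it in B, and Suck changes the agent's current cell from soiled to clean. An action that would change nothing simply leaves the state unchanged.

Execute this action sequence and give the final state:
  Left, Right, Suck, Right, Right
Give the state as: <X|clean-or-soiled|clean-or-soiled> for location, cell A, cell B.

1. Left → <A|clean|soiled>
2. Right → <B|clean|soiled>
3. Suck → <B|clean|clean>
4. Right → <B|clean|clean>
5. Right → <B|clean|clean>

<B|clean|clean>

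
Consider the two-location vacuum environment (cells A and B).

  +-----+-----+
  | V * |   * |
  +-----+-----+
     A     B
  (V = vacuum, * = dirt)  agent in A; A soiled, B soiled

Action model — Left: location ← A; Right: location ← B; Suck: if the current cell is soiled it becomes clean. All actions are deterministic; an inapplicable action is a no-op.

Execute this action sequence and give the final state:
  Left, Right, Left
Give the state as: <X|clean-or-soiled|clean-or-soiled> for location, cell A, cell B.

step 1/3 (Left): <A|soiled|soiled>
step 2/3 (Right): <B|soiled|soiled>
step 3/3 (Left): <A|soiled|soiled>

<A|soiled|soiled>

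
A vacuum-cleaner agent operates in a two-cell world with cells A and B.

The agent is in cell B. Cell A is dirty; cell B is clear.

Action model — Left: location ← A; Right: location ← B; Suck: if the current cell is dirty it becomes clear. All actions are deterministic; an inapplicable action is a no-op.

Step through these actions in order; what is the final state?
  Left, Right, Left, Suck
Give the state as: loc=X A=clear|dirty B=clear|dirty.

loc=A A=clear B=clear

step 1/4 (Left): loc=A A=dirty B=clear
step 2/4 (Right): loc=B A=dirty B=clear
step 3/4 (Left): loc=A A=dirty B=clear
step 4/4 (Suck): loc=A A=clear B=clear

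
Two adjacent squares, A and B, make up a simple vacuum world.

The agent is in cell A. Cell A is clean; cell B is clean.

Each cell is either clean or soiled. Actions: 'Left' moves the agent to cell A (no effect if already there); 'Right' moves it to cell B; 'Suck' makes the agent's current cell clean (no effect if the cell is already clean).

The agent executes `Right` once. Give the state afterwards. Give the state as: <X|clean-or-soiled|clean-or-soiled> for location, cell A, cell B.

<B|clean|clean>

start: <A|clean|clean>
[1] after Right: <B|clean|clean>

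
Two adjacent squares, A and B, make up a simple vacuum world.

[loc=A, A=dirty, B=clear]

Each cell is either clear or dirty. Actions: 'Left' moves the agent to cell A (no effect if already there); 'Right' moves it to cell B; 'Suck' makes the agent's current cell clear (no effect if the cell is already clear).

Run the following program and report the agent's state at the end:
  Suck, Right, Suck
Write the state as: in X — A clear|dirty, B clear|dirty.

Suck (#1): in A — A clear, B clear
Right (#2): in B — A clear, B clear
Suck (#3): in B — A clear, B clear

in B — A clear, B clear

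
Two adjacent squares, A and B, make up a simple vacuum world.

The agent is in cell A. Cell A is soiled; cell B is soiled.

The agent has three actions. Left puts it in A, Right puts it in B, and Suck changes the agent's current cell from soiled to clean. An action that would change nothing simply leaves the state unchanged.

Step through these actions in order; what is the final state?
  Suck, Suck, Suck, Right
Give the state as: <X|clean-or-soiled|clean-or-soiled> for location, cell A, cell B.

Suck (#1): <A|clean|soiled>
Suck (#2): <A|clean|soiled>
Suck (#3): <A|clean|soiled>
Right (#4): <B|clean|soiled>

<B|clean|soiled>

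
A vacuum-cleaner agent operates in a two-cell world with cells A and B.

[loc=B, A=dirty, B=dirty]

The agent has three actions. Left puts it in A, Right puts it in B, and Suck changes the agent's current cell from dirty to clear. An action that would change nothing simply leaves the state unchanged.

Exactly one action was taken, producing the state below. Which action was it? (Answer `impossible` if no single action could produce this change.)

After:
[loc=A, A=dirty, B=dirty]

try  Left: loc=A A=dirty B=dirty  ← match
try Right: loc=B A=dirty B=dirty
try  Suck: loc=B A=dirty B=clear

Left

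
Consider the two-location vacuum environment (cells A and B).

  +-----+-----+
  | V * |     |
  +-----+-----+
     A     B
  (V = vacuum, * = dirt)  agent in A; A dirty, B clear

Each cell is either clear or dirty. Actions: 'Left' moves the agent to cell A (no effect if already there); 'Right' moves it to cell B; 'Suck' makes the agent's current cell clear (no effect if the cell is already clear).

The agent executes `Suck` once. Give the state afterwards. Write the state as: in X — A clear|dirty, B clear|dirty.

in A — A clear, B clear

start: in A — A dirty, B clear
[1] after Suck: in A — A clear, B clear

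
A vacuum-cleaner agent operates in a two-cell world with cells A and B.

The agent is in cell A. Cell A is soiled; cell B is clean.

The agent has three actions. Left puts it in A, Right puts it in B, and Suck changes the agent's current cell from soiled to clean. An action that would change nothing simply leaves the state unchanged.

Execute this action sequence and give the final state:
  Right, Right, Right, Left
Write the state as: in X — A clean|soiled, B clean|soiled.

in A — A soiled, B clean

t=1 Right ⇒ in B — A soiled, B clean
t=2 Right ⇒ in B — A soiled, B clean
t=3 Right ⇒ in B — A soiled, B clean
t=4 Left ⇒ in A — A soiled, B clean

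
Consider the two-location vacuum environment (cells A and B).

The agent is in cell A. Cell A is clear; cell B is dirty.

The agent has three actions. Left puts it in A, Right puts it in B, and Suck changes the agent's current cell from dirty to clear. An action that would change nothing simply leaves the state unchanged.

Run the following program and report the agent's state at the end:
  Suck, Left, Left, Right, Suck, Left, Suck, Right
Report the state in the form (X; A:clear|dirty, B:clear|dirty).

(B; A:clear, B:clear)

step 1/8 (Suck): (A; A:clear, B:dirty)
step 2/8 (Left): (A; A:clear, B:dirty)
step 3/8 (Left): (A; A:clear, B:dirty)
step 4/8 (Right): (B; A:clear, B:dirty)
step 5/8 (Suck): (B; A:clear, B:clear)
step 6/8 (Left): (A; A:clear, B:clear)
step 7/8 (Suck): (A; A:clear, B:clear)
step 8/8 (Right): (B; A:clear, B:clear)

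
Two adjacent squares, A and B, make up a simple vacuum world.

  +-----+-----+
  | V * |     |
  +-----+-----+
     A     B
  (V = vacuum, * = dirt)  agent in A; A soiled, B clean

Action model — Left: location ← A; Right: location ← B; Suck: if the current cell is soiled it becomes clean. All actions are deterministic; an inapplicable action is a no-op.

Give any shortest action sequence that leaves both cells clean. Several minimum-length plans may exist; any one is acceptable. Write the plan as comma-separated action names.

Suck

1) do Suck; now in A — A clean, B clean
min 1: A is soiled, one Suck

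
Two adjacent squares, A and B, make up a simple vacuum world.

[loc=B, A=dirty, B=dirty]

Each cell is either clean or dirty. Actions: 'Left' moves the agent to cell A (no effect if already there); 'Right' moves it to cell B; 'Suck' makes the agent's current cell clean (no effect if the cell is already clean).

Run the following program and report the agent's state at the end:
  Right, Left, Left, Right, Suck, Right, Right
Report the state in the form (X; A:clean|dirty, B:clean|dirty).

(B; A:dirty, B:clean)

1) do Right; now (B; A:dirty, B:dirty)
2) do Left; now (A; A:dirty, B:dirty)
3) do Left; now (A; A:dirty, B:dirty)
4) do Right; now (B; A:dirty, B:dirty)
5) do Suck; now (B; A:dirty, B:clean)
6) do Right; now (B; A:dirty, B:clean)
7) do Right; now (B; A:dirty, B:clean)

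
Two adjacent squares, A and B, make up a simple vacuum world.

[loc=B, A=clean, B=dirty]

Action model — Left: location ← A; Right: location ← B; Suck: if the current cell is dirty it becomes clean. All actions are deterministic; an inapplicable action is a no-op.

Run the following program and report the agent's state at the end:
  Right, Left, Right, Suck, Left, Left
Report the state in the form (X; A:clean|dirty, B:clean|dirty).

(A; A:clean, B:clean)

[1] after Right: (B; A:clean, B:dirty)
[2] after Left: (A; A:clean, B:dirty)
[3] after Right: (B; A:clean, B:dirty)
[4] after Suck: (B; A:clean, B:clean)
[5] after Left: (A; A:clean, B:clean)
[6] after Left: (A; A:clean, B:clean)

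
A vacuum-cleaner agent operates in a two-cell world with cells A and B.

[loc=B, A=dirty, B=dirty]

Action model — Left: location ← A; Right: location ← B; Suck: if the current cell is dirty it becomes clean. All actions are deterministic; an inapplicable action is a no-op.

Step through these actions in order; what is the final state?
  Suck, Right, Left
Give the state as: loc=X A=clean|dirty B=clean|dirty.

loc=A A=dirty B=clean

Suck (#1): loc=B A=dirty B=clean
Right (#2): loc=B A=dirty B=clean
Left (#3): loc=A A=dirty B=clean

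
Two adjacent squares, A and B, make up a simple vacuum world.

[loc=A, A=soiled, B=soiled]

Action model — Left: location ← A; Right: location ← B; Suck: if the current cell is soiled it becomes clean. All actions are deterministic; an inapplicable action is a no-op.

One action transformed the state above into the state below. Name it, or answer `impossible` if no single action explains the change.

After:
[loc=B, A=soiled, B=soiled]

try  Left: loc=A A=soiled B=soiled
try Right: loc=B A=soiled B=soiled  ← match
try  Suck: loc=A A=clean B=soiled

Right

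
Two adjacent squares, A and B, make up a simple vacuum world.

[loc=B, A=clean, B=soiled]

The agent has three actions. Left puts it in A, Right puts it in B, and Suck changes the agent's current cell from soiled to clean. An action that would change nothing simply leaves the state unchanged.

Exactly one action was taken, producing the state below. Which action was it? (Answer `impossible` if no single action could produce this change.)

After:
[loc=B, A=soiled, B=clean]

impossible

try  Left: in A — A clean, B soiled
try Right: in B — A clean, B soiled
try  Suck: in B — A clean, B clean
no single action produces the after-state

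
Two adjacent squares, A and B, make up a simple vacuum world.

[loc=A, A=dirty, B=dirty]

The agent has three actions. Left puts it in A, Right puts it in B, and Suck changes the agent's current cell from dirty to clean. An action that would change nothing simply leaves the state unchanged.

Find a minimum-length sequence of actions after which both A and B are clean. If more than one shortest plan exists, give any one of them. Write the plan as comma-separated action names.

step 1/3 (Suck): <A|clean|dirty>
step 2/3 (Right): <B|clean|dirty>
step 3/3 (Suck): <B|clean|clean>
min 3: Suck A + move + Suck B

Suck, Right, Suck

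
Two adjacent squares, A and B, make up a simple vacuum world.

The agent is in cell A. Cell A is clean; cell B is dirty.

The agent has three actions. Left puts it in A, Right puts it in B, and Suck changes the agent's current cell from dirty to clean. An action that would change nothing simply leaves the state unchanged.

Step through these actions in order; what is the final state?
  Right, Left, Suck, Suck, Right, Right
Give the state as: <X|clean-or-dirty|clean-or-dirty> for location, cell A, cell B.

<B|clean|dirty>

Right (#1): <B|clean|dirty>
Left (#2): <A|clean|dirty>
Suck (#3): <A|clean|dirty>
Suck (#4): <A|clean|dirty>
Right (#5): <B|clean|dirty>
Right (#6): <B|clean|dirty>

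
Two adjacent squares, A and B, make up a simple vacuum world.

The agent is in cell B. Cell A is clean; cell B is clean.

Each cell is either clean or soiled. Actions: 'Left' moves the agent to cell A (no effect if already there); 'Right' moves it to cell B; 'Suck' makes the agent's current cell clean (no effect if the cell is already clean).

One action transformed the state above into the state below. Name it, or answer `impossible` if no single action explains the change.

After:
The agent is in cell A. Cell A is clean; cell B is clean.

Left

try  Left: loc=A A=clean B=clean  ← match
try Right: loc=B A=clean B=clean
try  Suck: loc=B A=clean B=clean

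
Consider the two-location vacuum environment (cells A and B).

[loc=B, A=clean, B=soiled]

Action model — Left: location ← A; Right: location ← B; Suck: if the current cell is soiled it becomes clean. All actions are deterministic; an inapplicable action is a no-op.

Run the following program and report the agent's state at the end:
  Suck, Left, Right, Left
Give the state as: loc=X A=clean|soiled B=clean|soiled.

Suck (#1): loc=B A=clean B=clean
Left (#2): loc=A A=clean B=clean
Right (#3): loc=B A=clean B=clean
Left (#4): loc=A A=clean B=clean

loc=A A=clean B=clean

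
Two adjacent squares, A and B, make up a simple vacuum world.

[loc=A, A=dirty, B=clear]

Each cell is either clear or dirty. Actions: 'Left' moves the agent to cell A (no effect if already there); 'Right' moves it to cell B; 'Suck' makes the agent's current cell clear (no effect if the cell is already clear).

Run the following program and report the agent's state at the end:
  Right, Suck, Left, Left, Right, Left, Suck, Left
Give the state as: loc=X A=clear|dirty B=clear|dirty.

1) do Right; now loc=B A=dirty B=clear
2) do Suck; now loc=B A=dirty B=clear
3) do Left; now loc=A A=dirty B=clear
4) do Left; now loc=A A=dirty B=clear
5) do Right; now loc=B A=dirty B=clear
6) do Left; now loc=A A=dirty B=clear
7) do Suck; now loc=A A=clear B=clear
8) do Left; now loc=A A=clear B=clear

loc=A A=clear B=clear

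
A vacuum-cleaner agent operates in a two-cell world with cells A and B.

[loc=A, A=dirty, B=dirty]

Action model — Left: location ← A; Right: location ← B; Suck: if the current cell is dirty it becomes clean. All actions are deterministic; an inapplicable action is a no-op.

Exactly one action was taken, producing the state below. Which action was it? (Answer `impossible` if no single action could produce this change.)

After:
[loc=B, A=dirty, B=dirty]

try  Left: loc=A A=dirty B=dirty
try Right: loc=B A=dirty B=dirty  ← match
try  Suck: loc=A A=clean B=dirty

Right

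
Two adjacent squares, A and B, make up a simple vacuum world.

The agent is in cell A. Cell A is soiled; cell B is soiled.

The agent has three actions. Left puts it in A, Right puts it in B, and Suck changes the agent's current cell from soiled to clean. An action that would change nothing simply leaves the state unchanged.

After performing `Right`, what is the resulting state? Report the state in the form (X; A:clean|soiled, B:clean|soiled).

(B; A:soiled, B:soiled)

start: (A; A:soiled, B:soiled)
Right (#1): (B; A:soiled, B:soiled)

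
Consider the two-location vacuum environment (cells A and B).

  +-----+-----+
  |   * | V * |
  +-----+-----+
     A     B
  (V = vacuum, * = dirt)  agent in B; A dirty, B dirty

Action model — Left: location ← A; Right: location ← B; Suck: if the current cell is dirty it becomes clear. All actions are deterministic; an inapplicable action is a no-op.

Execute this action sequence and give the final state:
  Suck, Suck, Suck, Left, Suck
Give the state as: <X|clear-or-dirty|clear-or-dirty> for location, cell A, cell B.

t=1 Suck ⇒ <B|dirty|clear>
t=2 Suck ⇒ <B|dirty|clear>
t=3 Suck ⇒ <B|dirty|clear>
t=4 Left ⇒ <A|dirty|clear>
t=5 Suck ⇒ <A|clear|clear>

<A|clear|clear>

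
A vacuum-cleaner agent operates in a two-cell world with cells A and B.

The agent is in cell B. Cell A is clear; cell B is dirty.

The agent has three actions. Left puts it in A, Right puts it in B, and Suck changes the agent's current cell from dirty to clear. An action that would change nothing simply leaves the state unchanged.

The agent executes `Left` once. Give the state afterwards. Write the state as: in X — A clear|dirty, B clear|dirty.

in A — A clear, B dirty

start: in B — A clear, B dirty
step 1/1 (Left): in A — A clear, B dirty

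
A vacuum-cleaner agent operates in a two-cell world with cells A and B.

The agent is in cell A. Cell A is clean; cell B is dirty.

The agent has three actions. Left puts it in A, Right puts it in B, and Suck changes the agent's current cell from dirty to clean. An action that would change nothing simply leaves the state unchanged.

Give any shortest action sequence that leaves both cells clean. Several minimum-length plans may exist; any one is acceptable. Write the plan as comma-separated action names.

1) do Right; now <B|clean|dirty>
2) do Suck; now <B|clean|clean>
min 2: go B then Suck

Right, Suck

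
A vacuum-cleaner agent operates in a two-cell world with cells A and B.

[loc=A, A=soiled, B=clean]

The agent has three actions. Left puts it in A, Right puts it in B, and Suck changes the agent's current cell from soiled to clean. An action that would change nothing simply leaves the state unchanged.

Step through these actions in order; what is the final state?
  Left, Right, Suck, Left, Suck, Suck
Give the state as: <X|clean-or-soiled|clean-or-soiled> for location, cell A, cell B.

<A|clean|clean>

Left (#1): <A|soiled|clean>
Right (#2): <B|soiled|clean>
Suck (#3): <B|soiled|clean>
Left (#4): <A|soiled|clean>
Suck (#5): <A|clean|clean>
Suck (#6): <A|clean|clean>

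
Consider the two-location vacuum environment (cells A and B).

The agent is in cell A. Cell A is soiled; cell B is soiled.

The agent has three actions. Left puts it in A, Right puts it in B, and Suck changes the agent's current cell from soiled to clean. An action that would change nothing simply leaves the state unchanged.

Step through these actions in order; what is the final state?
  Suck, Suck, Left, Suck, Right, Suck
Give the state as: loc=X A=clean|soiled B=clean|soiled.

[1] after Suck: loc=A A=clean B=soiled
[2] after Suck: loc=A A=clean B=soiled
[3] after Left: loc=A A=clean B=soiled
[4] after Suck: loc=A A=clean B=soiled
[5] after Right: loc=B A=clean B=soiled
[6] after Suck: loc=B A=clean B=clean

loc=B A=clean B=clean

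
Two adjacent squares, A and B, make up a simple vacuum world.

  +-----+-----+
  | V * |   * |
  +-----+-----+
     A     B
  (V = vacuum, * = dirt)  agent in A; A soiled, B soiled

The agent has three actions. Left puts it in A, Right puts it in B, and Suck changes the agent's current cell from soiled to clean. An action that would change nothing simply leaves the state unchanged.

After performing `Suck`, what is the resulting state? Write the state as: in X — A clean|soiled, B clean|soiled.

in A — A clean, B soiled

start: in A — A soiled, B soiled
1) do Suck; now in A — A clean, B soiled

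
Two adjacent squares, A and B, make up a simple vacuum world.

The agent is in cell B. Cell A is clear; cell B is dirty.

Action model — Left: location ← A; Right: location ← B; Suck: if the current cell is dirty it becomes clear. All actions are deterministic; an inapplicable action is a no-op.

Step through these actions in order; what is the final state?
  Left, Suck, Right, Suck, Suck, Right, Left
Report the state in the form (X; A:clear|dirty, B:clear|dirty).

1) do Left; now (A; A:clear, B:dirty)
2) do Suck; now (A; A:clear, B:dirty)
3) do Right; now (B; A:clear, B:dirty)
4) do Suck; now (B; A:clear, B:clear)
5) do Suck; now (B; A:clear, B:clear)
6) do Right; now (B; A:clear, B:clear)
7) do Left; now (A; A:clear, B:clear)

(A; A:clear, B:clear)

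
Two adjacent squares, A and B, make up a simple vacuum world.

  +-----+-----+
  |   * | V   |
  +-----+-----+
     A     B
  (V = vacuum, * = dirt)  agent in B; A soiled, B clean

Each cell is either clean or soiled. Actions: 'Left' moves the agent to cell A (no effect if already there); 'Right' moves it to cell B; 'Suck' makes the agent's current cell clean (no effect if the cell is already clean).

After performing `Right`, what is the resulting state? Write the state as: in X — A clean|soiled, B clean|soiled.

in B — A soiled, B clean

start: in B — A soiled, B clean
step 1/1 (Right): in B — A soiled, B clean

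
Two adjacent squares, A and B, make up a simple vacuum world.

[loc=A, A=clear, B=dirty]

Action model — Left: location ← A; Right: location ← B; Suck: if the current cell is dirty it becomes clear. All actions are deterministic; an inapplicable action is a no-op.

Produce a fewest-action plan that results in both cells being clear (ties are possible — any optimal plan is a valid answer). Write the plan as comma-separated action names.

Right, Suck

Right (#1): (B; A:clear, B:dirty)
Suck (#2): (B; A:clear, B:clear)
min 2: go B then Suck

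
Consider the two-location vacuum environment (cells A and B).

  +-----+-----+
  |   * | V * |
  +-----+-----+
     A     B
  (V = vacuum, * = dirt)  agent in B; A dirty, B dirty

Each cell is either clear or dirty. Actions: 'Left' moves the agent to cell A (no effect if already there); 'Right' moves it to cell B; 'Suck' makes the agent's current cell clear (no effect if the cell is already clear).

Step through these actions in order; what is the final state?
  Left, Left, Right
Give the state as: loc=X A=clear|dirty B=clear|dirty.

1. Left → loc=A A=dirty B=dirty
2. Left → loc=A A=dirty B=dirty
3. Right → loc=B A=dirty B=dirty

loc=B A=dirty B=dirty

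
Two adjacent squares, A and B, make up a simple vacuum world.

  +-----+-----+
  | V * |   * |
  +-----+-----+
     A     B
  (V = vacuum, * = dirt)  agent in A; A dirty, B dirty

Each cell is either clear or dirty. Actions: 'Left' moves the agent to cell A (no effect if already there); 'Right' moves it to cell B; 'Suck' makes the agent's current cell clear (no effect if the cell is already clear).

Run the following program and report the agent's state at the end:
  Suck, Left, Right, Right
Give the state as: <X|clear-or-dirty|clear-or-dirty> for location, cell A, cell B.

1) do Suck; now <A|clear|dirty>
2) do Left; now <A|clear|dirty>
3) do Right; now <B|clear|dirty>
4) do Right; now <B|clear|dirty>

<B|clear|dirty>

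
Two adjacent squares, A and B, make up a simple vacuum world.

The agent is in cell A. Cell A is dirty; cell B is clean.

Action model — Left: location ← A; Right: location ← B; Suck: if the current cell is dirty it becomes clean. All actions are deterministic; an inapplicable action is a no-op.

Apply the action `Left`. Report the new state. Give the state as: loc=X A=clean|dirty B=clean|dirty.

loc=A A=dirty B=clean

start: loc=A A=dirty B=clean
1. Left → loc=A A=dirty B=clean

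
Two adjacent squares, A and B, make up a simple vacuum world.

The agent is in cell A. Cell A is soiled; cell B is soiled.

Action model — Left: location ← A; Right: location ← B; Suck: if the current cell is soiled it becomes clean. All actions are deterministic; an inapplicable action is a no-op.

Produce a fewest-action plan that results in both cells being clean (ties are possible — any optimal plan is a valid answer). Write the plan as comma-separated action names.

Suck, Right, Suck

1) do Suck; now loc=A A=clean B=soiled
2) do Right; now loc=B A=clean B=soiled
3) do Suck; now loc=B A=clean B=clean
min 3: Suck A + move + Suck B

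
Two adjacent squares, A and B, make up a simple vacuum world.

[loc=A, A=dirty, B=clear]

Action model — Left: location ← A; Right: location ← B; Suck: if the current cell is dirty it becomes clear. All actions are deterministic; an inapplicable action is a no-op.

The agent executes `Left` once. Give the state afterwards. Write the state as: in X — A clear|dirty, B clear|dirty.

in A — A dirty, B clear

start: in A — A dirty, B clear
t=1 Left ⇒ in A — A dirty, B clear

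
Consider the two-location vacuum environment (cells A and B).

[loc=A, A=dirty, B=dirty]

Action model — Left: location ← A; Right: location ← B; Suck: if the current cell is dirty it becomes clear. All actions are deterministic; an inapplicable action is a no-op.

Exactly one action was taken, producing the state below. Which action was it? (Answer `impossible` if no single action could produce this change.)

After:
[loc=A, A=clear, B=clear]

impossible

try  Left: loc=A A=dirty B=dirty
try Right: loc=B A=dirty B=dirty
try  Suck: loc=A A=clear B=dirty
no single action produces the after-state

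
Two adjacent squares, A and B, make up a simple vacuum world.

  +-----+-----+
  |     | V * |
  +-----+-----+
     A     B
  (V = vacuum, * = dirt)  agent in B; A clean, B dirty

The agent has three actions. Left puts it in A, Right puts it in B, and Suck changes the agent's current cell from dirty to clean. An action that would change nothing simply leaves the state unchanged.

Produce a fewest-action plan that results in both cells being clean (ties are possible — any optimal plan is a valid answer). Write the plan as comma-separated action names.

Suck

t=1 Suck ⇒ (B; A:clean, B:clean)
min 1: B is dirty, one Suck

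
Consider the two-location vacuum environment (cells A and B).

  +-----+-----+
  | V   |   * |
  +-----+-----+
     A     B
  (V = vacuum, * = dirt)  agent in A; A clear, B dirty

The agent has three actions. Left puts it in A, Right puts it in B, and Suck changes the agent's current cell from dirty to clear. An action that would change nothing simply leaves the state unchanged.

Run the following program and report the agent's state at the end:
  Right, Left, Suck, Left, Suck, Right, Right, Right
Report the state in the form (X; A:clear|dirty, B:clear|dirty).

(B; A:clear, B:dirty)

[1] after Right: (B; A:clear, B:dirty)
[2] after Left: (A; A:clear, B:dirty)
[3] after Suck: (A; A:clear, B:dirty)
[4] after Left: (A; A:clear, B:dirty)
[5] after Suck: (A; A:clear, B:dirty)
[6] after Right: (B; A:clear, B:dirty)
[7] after Right: (B; A:clear, B:dirty)
[8] after Right: (B; A:clear, B:dirty)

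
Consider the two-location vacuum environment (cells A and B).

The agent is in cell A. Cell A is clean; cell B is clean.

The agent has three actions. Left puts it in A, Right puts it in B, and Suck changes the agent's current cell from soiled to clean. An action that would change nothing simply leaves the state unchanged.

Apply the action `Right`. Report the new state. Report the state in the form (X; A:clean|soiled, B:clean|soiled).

(B; A:clean, B:clean)

start: (A; A:clean, B:clean)
[1] after Right: (B; A:clean, B:clean)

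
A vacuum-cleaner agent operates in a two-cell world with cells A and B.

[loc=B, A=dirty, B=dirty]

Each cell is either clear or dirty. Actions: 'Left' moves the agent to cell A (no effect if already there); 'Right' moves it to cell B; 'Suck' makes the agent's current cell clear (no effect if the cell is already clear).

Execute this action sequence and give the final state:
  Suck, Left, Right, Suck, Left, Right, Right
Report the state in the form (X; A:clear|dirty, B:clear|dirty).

(B; A:dirty, B:clear)

[1] after Suck: (B; A:dirty, B:clear)
[2] after Left: (A; A:dirty, B:clear)
[3] after Right: (B; A:dirty, B:clear)
[4] after Suck: (B; A:dirty, B:clear)
[5] after Left: (A; A:dirty, B:clear)
[6] after Right: (B; A:dirty, B:clear)
[7] after Right: (B; A:dirty, B:clear)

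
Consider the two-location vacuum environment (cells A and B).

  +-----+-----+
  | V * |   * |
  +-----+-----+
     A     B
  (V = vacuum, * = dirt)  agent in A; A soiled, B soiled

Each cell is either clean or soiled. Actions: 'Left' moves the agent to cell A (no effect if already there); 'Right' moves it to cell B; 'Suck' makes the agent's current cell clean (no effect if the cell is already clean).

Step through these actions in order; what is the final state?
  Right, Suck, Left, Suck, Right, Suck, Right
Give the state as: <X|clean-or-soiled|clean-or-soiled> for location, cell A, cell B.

Right (#1): <B|soiled|soiled>
Suck (#2): <B|soiled|clean>
Left (#3): <A|soiled|clean>
Suck (#4): <A|clean|clean>
Right (#5): <B|clean|clean>
Suck (#6): <B|clean|clean>
Right (#7): <B|clean|clean>

<B|clean|clean>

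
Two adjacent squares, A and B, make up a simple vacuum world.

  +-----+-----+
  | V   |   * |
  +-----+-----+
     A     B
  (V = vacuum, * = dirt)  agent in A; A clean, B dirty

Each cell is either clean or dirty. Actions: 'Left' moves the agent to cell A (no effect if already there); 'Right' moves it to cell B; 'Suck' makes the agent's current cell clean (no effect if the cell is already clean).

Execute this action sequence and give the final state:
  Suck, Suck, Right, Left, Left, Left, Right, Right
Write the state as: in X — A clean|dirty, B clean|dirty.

1) do Suck; now in A — A clean, B dirty
2) do Suck; now in A — A clean, B dirty
3) do Right; now in B — A clean, B dirty
4) do Left; now in A — A clean, B dirty
5) do Left; now in A — A clean, B dirty
6) do Left; now in A — A clean, B dirty
7) do Right; now in B — A clean, B dirty
8) do Right; now in B — A clean, B dirty

in B — A clean, B dirty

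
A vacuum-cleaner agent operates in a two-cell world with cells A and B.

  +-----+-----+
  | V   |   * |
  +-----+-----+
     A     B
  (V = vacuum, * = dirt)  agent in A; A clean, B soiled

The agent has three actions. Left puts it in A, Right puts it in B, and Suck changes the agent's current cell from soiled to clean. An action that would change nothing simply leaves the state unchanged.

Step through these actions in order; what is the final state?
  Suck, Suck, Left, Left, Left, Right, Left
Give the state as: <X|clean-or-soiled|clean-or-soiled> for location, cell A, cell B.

<A|clean|soiled>

[1] after Suck: <A|clean|soiled>
[2] after Suck: <A|clean|soiled>
[3] after Left: <A|clean|soiled>
[4] after Left: <A|clean|soiled>
[5] after Left: <A|clean|soiled>
[6] after Right: <B|clean|soiled>
[7] after Left: <A|clean|soiled>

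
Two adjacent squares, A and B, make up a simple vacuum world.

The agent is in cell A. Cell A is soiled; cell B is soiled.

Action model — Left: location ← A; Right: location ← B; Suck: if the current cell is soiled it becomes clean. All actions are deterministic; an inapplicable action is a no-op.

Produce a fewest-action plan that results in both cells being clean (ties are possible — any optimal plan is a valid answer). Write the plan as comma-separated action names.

[1] after Suck: (A; A:clean, B:soiled)
[2] after Right: (B; A:clean, B:soiled)
[3] after Suck: (B; A:clean, B:clean)
min 3: Suck A + move + Suck B

Suck, Right, Suck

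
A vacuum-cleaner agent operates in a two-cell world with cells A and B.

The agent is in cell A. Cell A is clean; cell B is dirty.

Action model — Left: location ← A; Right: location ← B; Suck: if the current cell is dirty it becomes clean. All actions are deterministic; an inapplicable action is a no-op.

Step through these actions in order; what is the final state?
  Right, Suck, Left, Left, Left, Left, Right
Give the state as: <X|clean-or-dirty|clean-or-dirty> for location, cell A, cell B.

<B|clean|clean>

step 1/7 (Right): <B|clean|dirty>
step 2/7 (Suck): <B|clean|clean>
step 3/7 (Left): <A|clean|clean>
step 4/7 (Left): <A|clean|clean>
step 5/7 (Left): <A|clean|clean>
step 6/7 (Left): <A|clean|clean>
step 7/7 (Right): <B|clean|clean>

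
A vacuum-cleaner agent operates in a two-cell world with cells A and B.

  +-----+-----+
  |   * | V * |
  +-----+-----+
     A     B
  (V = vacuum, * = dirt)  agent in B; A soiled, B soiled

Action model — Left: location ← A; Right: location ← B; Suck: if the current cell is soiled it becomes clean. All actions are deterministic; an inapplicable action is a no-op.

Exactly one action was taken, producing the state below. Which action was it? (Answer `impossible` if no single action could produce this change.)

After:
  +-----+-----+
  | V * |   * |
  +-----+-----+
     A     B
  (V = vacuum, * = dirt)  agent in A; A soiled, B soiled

try  Left: in A — A soiled, B soiled  ← match
try Right: in B — A soiled, B soiled
try  Suck: in B — A soiled, B clean

Left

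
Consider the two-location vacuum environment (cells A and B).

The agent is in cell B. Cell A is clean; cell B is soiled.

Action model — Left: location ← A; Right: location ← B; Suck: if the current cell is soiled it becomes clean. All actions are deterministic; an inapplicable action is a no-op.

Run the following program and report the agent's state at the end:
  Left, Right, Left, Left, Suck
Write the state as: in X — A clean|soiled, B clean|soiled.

[1] after Left: in A — A clean, B soiled
[2] after Right: in B — A clean, B soiled
[3] after Left: in A — A clean, B soiled
[4] after Left: in A — A clean, B soiled
[5] after Suck: in A — A clean, B soiled

in A — A clean, B soiled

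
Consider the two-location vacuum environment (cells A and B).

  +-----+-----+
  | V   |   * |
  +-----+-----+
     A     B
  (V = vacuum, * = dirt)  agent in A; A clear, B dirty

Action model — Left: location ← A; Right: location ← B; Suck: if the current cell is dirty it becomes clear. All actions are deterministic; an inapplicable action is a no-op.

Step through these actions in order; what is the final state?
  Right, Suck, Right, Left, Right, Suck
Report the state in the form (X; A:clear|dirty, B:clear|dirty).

[1] after Right: (B; A:clear, B:dirty)
[2] after Suck: (B; A:clear, B:clear)
[3] after Right: (B; A:clear, B:clear)
[4] after Left: (A; A:clear, B:clear)
[5] after Right: (B; A:clear, B:clear)
[6] after Suck: (B; A:clear, B:clear)

(B; A:clear, B:clear)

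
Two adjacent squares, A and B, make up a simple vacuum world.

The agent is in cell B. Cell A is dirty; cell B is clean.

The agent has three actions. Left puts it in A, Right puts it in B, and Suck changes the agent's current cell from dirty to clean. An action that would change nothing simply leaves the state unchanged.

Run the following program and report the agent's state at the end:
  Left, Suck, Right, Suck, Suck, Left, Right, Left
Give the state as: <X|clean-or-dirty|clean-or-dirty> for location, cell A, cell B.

step 1/8 (Left): <A|dirty|clean>
step 2/8 (Suck): <A|clean|clean>
step 3/8 (Right): <B|clean|clean>
step 4/8 (Suck): <B|clean|clean>
step 5/8 (Suck): <B|clean|clean>
step 6/8 (Left): <A|clean|clean>
step 7/8 (Right): <B|clean|clean>
step 8/8 (Left): <A|clean|clean>

<A|clean|clean>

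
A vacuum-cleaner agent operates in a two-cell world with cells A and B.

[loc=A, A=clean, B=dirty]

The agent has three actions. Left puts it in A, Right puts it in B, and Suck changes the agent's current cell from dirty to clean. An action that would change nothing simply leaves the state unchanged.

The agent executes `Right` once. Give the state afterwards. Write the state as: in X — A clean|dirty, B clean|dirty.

start: in A — A clean, B dirty
t=1 Right ⇒ in B — A clean, B dirty

in B — A clean, B dirty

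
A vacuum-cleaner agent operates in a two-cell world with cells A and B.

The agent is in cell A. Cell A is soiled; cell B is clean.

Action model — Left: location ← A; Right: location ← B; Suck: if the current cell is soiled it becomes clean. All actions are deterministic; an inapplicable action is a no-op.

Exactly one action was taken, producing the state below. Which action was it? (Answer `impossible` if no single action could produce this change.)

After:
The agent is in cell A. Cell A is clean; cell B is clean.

Suck

try  Left: (A; A:soiled, B:clean)
try Right: (B; A:soiled, B:clean)
try  Suck: (A; A:clean, B:clean)  ← match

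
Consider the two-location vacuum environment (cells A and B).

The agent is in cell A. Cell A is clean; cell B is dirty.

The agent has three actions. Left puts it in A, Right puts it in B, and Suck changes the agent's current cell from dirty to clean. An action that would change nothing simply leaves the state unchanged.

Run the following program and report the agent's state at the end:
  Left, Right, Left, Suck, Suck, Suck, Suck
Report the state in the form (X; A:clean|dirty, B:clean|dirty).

(A; A:clean, B:dirty)

1. Left → (A; A:clean, B:dirty)
2. Right → (B; A:clean, B:dirty)
3. Left → (A; A:clean, B:dirty)
4. Suck → (A; A:clean, B:dirty)
5. Suck → (A; A:clean, B:dirty)
6. Suck → (A; A:clean, B:dirty)
7. Suck → (A; A:clean, B:dirty)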